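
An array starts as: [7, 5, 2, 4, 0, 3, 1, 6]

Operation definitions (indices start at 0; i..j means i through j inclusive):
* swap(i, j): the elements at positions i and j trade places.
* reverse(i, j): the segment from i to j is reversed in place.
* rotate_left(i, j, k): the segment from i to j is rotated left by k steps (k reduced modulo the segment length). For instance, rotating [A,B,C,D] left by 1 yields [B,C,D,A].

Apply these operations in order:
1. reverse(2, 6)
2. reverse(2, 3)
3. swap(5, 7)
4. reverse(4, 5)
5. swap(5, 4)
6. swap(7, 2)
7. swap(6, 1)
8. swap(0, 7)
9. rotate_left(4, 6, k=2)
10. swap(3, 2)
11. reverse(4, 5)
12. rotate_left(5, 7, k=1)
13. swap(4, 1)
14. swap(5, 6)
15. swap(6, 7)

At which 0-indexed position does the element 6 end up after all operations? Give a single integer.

After 1 (reverse(2, 6)): [7, 5, 1, 3, 0, 4, 2, 6]
After 2 (reverse(2, 3)): [7, 5, 3, 1, 0, 4, 2, 6]
After 3 (swap(5, 7)): [7, 5, 3, 1, 0, 6, 2, 4]
After 4 (reverse(4, 5)): [7, 5, 3, 1, 6, 0, 2, 4]
After 5 (swap(5, 4)): [7, 5, 3, 1, 0, 6, 2, 4]
After 6 (swap(7, 2)): [7, 5, 4, 1, 0, 6, 2, 3]
After 7 (swap(6, 1)): [7, 2, 4, 1, 0, 6, 5, 3]
After 8 (swap(0, 7)): [3, 2, 4, 1, 0, 6, 5, 7]
After 9 (rotate_left(4, 6, k=2)): [3, 2, 4, 1, 5, 0, 6, 7]
After 10 (swap(3, 2)): [3, 2, 1, 4, 5, 0, 6, 7]
After 11 (reverse(4, 5)): [3, 2, 1, 4, 0, 5, 6, 7]
After 12 (rotate_left(5, 7, k=1)): [3, 2, 1, 4, 0, 6, 7, 5]
After 13 (swap(4, 1)): [3, 0, 1, 4, 2, 6, 7, 5]
After 14 (swap(5, 6)): [3, 0, 1, 4, 2, 7, 6, 5]
After 15 (swap(6, 7)): [3, 0, 1, 4, 2, 7, 5, 6]

Answer: 7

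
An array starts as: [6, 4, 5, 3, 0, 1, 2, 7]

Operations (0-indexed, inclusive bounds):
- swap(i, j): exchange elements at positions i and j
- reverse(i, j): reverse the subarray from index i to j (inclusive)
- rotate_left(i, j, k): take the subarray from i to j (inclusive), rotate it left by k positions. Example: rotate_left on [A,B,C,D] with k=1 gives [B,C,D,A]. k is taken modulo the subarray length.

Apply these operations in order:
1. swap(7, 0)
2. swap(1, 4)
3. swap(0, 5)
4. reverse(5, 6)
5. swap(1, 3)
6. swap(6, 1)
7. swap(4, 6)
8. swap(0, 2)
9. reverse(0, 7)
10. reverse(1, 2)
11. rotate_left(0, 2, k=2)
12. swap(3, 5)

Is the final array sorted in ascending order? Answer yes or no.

After 1 (swap(7, 0)): [7, 4, 5, 3, 0, 1, 2, 6]
After 2 (swap(1, 4)): [7, 0, 5, 3, 4, 1, 2, 6]
After 3 (swap(0, 5)): [1, 0, 5, 3, 4, 7, 2, 6]
After 4 (reverse(5, 6)): [1, 0, 5, 3, 4, 2, 7, 6]
After 5 (swap(1, 3)): [1, 3, 5, 0, 4, 2, 7, 6]
After 6 (swap(6, 1)): [1, 7, 5, 0, 4, 2, 3, 6]
After 7 (swap(4, 6)): [1, 7, 5, 0, 3, 2, 4, 6]
After 8 (swap(0, 2)): [5, 7, 1, 0, 3, 2, 4, 6]
After 9 (reverse(0, 7)): [6, 4, 2, 3, 0, 1, 7, 5]
After 10 (reverse(1, 2)): [6, 2, 4, 3, 0, 1, 7, 5]
After 11 (rotate_left(0, 2, k=2)): [4, 6, 2, 3, 0, 1, 7, 5]
After 12 (swap(3, 5)): [4, 6, 2, 1, 0, 3, 7, 5]

Answer: no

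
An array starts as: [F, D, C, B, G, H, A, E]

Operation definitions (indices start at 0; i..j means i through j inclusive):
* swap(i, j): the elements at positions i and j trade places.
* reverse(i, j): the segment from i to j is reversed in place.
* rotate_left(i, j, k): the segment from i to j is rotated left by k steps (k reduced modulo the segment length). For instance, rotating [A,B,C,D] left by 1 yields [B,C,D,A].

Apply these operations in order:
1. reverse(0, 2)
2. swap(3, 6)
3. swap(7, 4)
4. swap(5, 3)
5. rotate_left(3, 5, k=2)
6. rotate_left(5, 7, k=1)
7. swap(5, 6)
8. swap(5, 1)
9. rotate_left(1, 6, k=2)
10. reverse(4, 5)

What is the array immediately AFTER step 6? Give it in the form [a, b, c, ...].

Answer: [C, D, F, A, H, B, G, E]

Derivation:
After 1 (reverse(0, 2)): [C, D, F, B, G, H, A, E]
After 2 (swap(3, 6)): [C, D, F, A, G, H, B, E]
After 3 (swap(7, 4)): [C, D, F, A, E, H, B, G]
After 4 (swap(5, 3)): [C, D, F, H, E, A, B, G]
After 5 (rotate_left(3, 5, k=2)): [C, D, F, A, H, E, B, G]
After 6 (rotate_left(5, 7, k=1)): [C, D, F, A, H, B, G, E]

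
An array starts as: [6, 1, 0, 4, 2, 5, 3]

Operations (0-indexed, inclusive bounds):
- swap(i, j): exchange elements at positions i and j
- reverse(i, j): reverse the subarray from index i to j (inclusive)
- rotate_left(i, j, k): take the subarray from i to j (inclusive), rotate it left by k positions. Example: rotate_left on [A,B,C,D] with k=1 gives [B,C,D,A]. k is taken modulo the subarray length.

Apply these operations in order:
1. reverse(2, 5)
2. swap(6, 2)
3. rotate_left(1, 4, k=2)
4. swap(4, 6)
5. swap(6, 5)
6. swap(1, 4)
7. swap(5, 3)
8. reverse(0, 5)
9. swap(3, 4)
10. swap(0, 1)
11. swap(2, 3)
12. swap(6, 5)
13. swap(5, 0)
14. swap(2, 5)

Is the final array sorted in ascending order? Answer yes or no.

After 1 (reverse(2, 5)): [6, 1, 5, 2, 4, 0, 3]
After 2 (swap(6, 2)): [6, 1, 3, 2, 4, 0, 5]
After 3 (rotate_left(1, 4, k=2)): [6, 2, 4, 1, 3, 0, 5]
After 4 (swap(4, 6)): [6, 2, 4, 1, 5, 0, 3]
After 5 (swap(6, 5)): [6, 2, 4, 1, 5, 3, 0]
After 6 (swap(1, 4)): [6, 5, 4, 1, 2, 3, 0]
After 7 (swap(5, 3)): [6, 5, 4, 3, 2, 1, 0]
After 8 (reverse(0, 5)): [1, 2, 3, 4, 5, 6, 0]
After 9 (swap(3, 4)): [1, 2, 3, 5, 4, 6, 0]
After 10 (swap(0, 1)): [2, 1, 3, 5, 4, 6, 0]
After 11 (swap(2, 3)): [2, 1, 5, 3, 4, 6, 0]
After 12 (swap(6, 5)): [2, 1, 5, 3, 4, 0, 6]
After 13 (swap(5, 0)): [0, 1, 5, 3, 4, 2, 6]
After 14 (swap(2, 5)): [0, 1, 2, 3, 4, 5, 6]

Answer: yes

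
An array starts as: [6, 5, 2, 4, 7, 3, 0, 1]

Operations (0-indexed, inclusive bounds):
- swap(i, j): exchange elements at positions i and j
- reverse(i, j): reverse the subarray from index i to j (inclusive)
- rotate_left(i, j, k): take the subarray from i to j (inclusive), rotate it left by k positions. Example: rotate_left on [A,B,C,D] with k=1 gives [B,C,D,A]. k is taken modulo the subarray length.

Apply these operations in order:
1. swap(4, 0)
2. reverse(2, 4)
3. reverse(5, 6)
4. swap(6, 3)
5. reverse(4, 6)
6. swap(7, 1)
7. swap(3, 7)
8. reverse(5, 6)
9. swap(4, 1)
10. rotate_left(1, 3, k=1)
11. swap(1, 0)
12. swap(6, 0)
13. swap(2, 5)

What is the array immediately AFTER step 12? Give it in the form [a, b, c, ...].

After 1 (swap(4, 0)): [7, 5, 2, 4, 6, 3, 0, 1]
After 2 (reverse(2, 4)): [7, 5, 6, 4, 2, 3, 0, 1]
After 3 (reverse(5, 6)): [7, 5, 6, 4, 2, 0, 3, 1]
After 4 (swap(6, 3)): [7, 5, 6, 3, 2, 0, 4, 1]
After 5 (reverse(4, 6)): [7, 5, 6, 3, 4, 0, 2, 1]
After 6 (swap(7, 1)): [7, 1, 6, 3, 4, 0, 2, 5]
After 7 (swap(3, 7)): [7, 1, 6, 5, 4, 0, 2, 3]
After 8 (reverse(5, 6)): [7, 1, 6, 5, 4, 2, 0, 3]
After 9 (swap(4, 1)): [7, 4, 6, 5, 1, 2, 0, 3]
After 10 (rotate_left(1, 3, k=1)): [7, 6, 5, 4, 1, 2, 0, 3]
After 11 (swap(1, 0)): [6, 7, 5, 4, 1, 2, 0, 3]
After 12 (swap(6, 0)): [0, 7, 5, 4, 1, 2, 6, 3]

Answer: [0, 7, 5, 4, 1, 2, 6, 3]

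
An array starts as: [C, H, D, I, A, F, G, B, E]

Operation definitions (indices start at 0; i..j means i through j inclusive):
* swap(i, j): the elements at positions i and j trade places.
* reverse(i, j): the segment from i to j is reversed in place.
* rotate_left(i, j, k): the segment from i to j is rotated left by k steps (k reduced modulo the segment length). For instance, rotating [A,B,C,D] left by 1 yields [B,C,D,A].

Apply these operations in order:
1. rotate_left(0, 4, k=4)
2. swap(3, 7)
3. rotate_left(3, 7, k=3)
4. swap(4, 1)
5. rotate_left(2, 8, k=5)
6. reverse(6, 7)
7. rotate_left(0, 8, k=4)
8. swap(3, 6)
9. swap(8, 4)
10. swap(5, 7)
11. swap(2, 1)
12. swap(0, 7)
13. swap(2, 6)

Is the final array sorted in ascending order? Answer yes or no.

Answer: yes

Derivation:
After 1 (rotate_left(0, 4, k=4)): [A, C, H, D, I, F, G, B, E]
After 2 (swap(3, 7)): [A, C, H, B, I, F, G, D, E]
After 3 (rotate_left(3, 7, k=3)): [A, C, H, G, D, B, I, F, E]
After 4 (swap(4, 1)): [A, D, H, G, C, B, I, F, E]
After 5 (rotate_left(2, 8, k=5)): [A, D, F, E, H, G, C, B, I]
After 6 (reverse(6, 7)): [A, D, F, E, H, G, B, C, I]
After 7 (rotate_left(0, 8, k=4)): [H, G, B, C, I, A, D, F, E]
After 8 (swap(3, 6)): [H, G, B, D, I, A, C, F, E]
After 9 (swap(8, 4)): [H, G, B, D, E, A, C, F, I]
After 10 (swap(5, 7)): [H, G, B, D, E, F, C, A, I]
After 11 (swap(2, 1)): [H, B, G, D, E, F, C, A, I]
After 12 (swap(0, 7)): [A, B, G, D, E, F, C, H, I]
After 13 (swap(2, 6)): [A, B, C, D, E, F, G, H, I]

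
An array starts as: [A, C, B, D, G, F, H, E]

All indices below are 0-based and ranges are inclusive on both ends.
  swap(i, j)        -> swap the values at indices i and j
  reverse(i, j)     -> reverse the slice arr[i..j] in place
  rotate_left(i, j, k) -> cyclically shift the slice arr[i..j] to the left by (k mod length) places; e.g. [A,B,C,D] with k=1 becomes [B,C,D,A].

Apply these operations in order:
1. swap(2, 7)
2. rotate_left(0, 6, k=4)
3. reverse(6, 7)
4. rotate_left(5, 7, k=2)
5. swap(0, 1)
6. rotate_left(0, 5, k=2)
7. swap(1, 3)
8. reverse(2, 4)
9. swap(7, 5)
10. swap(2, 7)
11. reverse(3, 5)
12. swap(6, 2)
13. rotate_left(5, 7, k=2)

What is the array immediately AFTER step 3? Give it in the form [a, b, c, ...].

Answer: [G, F, H, A, C, E, B, D]

Derivation:
After 1 (swap(2, 7)): [A, C, E, D, G, F, H, B]
After 2 (rotate_left(0, 6, k=4)): [G, F, H, A, C, E, D, B]
After 3 (reverse(6, 7)): [G, F, H, A, C, E, B, D]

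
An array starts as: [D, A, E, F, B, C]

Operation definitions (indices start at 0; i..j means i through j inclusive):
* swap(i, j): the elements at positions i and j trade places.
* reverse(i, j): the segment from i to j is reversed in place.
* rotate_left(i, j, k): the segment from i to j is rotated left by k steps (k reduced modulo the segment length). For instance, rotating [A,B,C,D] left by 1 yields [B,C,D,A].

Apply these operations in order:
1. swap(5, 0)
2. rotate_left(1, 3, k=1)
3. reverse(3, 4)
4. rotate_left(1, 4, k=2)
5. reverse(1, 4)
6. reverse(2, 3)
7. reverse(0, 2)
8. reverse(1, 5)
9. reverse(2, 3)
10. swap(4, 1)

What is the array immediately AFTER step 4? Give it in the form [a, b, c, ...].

Answer: [C, B, A, E, F, D]

Derivation:
After 1 (swap(5, 0)): [C, A, E, F, B, D]
After 2 (rotate_left(1, 3, k=1)): [C, E, F, A, B, D]
After 3 (reverse(3, 4)): [C, E, F, B, A, D]
After 4 (rotate_left(1, 4, k=2)): [C, B, A, E, F, D]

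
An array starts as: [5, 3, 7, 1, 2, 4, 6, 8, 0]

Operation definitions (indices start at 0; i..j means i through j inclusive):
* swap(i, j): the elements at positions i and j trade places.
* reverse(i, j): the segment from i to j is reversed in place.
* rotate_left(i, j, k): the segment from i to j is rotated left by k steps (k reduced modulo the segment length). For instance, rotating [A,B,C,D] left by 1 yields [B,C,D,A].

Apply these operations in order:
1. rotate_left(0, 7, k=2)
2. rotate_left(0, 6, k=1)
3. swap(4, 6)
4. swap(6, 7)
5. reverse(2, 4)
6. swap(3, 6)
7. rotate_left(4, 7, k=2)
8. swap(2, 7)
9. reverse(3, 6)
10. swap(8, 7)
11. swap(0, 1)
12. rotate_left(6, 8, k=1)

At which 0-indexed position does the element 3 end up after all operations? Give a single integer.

After 1 (rotate_left(0, 7, k=2)): [7, 1, 2, 4, 6, 8, 5, 3, 0]
After 2 (rotate_left(0, 6, k=1)): [1, 2, 4, 6, 8, 5, 7, 3, 0]
After 3 (swap(4, 6)): [1, 2, 4, 6, 7, 5, 8, 3, 0]
After 4 (swap(6, 7)): [1, 2, 4, 6, 7, 5, 3, 8, 0]
After 5 (reverse(2, 4)): [1, 2, 7, 6, 4, 5, 3, 8, 0]
After 6 (swap(3, 6)): [1, 2, 7, 3, 4, 5, 6, 8, 0]
After 7 (rotate_left(4, 7, k=2)): [1, 2, 7, 3, 6, 8, 4, 5, 0]
After 8 (swap(2, 7)): [1, 2, 5, 3, 6, 8, 4, 7, 0]
After 9 (reverse(3, 6)): [1, 2, 5, 4, 8, 6, 3, 7, 0]
After 10 (swap(8, 7)): [1, 2, 5, 4, 8, 6, 3, 0, 7]
After 11 (swap(0, 1)): [2, 1, 5, 4, 8, 6, 3, 0, 7]
After 12 (rotate_left(6, 8, k=1)): [2, 1, 5, 4, 8, 6, 0, 7, 3]

Answer: 8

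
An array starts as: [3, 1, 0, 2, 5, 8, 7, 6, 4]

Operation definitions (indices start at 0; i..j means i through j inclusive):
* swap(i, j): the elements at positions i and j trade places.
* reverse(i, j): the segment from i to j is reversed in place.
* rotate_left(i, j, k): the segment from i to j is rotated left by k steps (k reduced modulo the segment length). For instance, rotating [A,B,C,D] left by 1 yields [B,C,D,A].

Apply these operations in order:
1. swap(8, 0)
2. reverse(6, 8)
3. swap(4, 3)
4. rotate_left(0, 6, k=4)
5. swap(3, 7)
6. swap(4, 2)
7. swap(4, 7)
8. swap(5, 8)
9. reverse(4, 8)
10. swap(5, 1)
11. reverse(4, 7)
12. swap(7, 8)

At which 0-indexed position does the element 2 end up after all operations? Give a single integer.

After 1 (swap(8, 0)): [4, 1, 0, 2, 5, 8, 7, 6, 3]
After 2 (reverse(6, 8)): [4, 1, 0, 2, 5, 8, 3, 6, 7]
After 3 (swap(4, 3)): [4, 1, 0, 5, 2, 8, 3, 6, 7]
After 4 (rotate_left(0, 6, k=4)): [2, 8, 3, 4, 1, 0, 5, 6, 7]
After 5 (swap(3, 7)): [2, 8, 3, 6, 1, 0, 5, 4, 7]
After 6 (swap(4, 2)): [2, 8, 1, 6, 3, 0, 5, 4, 7]
After 7 (swap(4, 7)): [2, 8, 1, 6, 4, 0, 5, 3, 7]
After 8 (swap(5, 8)): [2, 8, 1, 6, 4, 7, 5, 3, 0]
After 9 (reverse(4, 8)): [2, 8, 1, 6, 0, 3, 5, 7, 4]
After 10 (swap(5, 1)): [2, 3, 1, 6, 0, 8, 5, 7, 4]
After 11 (reverse(4, 7)): [2, 3, 1, 6, 7, 5, 8, 0, 4]
After 12 (swap(7, 8)): [2, 3, 1, 6, 7, 5, 8, 4, 0]

Answer: 0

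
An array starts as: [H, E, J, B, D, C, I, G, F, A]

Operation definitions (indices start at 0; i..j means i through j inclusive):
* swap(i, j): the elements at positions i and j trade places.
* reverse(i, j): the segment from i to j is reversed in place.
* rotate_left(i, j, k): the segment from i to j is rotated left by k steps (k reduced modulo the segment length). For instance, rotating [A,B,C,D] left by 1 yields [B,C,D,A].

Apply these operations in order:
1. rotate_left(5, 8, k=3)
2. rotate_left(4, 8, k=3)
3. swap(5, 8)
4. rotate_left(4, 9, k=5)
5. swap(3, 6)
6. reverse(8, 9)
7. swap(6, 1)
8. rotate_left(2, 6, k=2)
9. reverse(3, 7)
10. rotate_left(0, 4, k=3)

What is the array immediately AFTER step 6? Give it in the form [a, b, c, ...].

After 1 (rotate_left(5, 8, k=3)): [H, E, J, B, D, F, C, I, G, A]
After 2 (rotate_left(4, 8, k=3)): [H, E, J, B, I, G, D, F, C, A]
After 3 (swap(5, 8)): [H, E, J, B, I, C, D, F, G, A]
After 4 (rotate_left(4, 9, k=5)): [H, E, J, B, A, I, C, D, F, G]
After 5 (swap(3, 6)): [H, E, J, C, A, I, B, D, F, G]
After 6 (reverse(8, 9)): [H, E, J, C, A, I, B, D, G, F]

Answer: [H, E, J, C, A, I, B, D, G, F]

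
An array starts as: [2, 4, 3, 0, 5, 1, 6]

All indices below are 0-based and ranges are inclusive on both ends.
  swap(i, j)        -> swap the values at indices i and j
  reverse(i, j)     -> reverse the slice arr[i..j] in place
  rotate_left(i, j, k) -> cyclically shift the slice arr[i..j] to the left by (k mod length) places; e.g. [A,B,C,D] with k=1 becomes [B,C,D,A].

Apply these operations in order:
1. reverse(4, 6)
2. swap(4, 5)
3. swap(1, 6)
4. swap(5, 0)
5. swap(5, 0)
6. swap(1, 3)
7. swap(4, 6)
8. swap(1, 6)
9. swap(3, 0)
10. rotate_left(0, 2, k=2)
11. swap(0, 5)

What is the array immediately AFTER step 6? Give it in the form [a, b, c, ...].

After 1 (reverse(4, 6)): [2, 4, 3, 0, 6, 1, 5]
After 2 (swap(4, 5)): [2, 4, 3, 0, 1, 6, 5]
After 3 (swap(1, 6)): [2, 5, 3, 0, 1, 6, 4]
After 4 (swap(5, 0)): [6, 5, 3, 0, 1, 2, 4]
After 5 (swap(5, 0)): [2, 5, 3, 0, 1, 6, 4]
After 6 (swap(1, 3)): [2, 0, 3, 5, 1, 6, 4]

Answer: [2, 0, 3, 5, 1, 6, 4]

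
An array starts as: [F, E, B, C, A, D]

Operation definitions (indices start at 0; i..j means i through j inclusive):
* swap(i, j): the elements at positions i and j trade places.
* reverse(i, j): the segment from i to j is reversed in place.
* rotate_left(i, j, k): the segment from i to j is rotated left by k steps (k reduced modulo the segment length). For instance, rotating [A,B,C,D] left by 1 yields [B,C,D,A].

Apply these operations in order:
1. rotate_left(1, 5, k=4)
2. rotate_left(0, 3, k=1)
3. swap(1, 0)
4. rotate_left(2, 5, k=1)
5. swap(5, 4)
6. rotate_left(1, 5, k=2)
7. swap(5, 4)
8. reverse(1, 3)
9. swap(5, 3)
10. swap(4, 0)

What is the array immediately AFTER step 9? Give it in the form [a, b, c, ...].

Answer: [E, A, B, D, F, C]

Derivation:
After 1 (rotate_left(1, 5, k=4)): [F, D, E, B, C, A]
After 2 (rotate_left(0, 3, k=1)): [D, E, B, F, C, A]
After 3 (swap(1, 0)): [E, D, B, F, C, A]
After 4 (rotate_left(2, 5, k=1)): [E, D, F, C, A, B]
After 5 (swap(5, 4)): [E, D, F, C, B, A]
After 6 (rotate_left(1, 5, k=2)): [E, C, B, A, D, F]
After 7 (swap(5, 4)): [E, C, B, A, F, D]
After 8 (reverse(1, 3)): [E, A, B, C, F, D]
After 9 (swap(5, 3)): [E, A, B, D, F, C]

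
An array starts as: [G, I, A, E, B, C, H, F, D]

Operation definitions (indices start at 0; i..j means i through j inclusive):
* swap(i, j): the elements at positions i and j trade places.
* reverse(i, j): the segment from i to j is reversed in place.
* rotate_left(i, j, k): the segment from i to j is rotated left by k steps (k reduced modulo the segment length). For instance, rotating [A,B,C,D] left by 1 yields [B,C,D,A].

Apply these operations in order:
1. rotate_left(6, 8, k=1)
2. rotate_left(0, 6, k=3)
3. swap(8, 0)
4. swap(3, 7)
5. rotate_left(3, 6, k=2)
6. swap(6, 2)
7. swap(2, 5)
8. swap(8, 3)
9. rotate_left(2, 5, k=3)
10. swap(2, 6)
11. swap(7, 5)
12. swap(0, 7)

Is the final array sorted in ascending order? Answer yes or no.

Answer: yes

Derivation:
After 1 (rotate_left(6, 8, k=1)): [G, I, A, E, B, C, F, D, H]
After 2 (rotate_left(0, 6, k=3)): [E, B, C, F, G, I, A, D, H]
After 3 (swap(8, 0)): [H, B, C, F, G, I, A, D, E]
After 4 (swap(3, 7)): [H, B, C, D, G, I, A, F, E]
After 5 (rotate_left(3, 6, k=2)): [H, B, C, I, A, D, G, F, E]
After 6 (swap(6, 2)): [H, B, G, I, A, D, C, F, E]
After 7 (swap(2, 5)): [H, B, D, I, A, G, C, F, E]
After 8 (swap(8, 3)): [H, B, D, E, A, G, C, F, I]
After 9 (rotate_left(2, 5, k=3)): [H, B, G, D, E, A, C, F, I]
After 10 (swap(2, 6)): [H, B, C, D, E, A, G, F, I]
After 11 (swap(7, 5)): [H, B, C, D, E, F, G, A, I]
After 12 (swap(0, 7)): [A, B, C, D, E, F, G, H, I]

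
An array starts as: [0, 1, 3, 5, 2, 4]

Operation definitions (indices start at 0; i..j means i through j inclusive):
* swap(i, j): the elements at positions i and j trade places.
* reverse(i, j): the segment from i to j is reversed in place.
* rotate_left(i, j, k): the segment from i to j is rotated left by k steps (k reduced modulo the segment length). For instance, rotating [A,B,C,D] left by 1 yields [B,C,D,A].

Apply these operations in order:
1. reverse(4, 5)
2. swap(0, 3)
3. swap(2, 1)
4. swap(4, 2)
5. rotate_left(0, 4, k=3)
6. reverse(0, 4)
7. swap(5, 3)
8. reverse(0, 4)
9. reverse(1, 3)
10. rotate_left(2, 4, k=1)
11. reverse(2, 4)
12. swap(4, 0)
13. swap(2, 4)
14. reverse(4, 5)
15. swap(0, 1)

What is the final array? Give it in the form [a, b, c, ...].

After 1 (reverse(4, 5)): [0, 1, 3, 5, 4, 2]
After 2 (swap(0, 3)): [5, 1, 3, 0, 4, 2]
After 3 (swap(2, 1)): [5, 3, 1, 0, 4, 2]
After 4 (swap(4, 2)): [5, 3, 4, 0, 1, 2]
After 5 (rotate_left(0, 4, k=3)): [0, 1, 5, 3, 4, 2]
After 6 (reverse(0, 4)): [4, 3, 5, 1, 0, 2]
After 7 (swap(5, 3)): [4, 3, 5, 2, 0, 1]
After 8 (reverse(0, 4)): [0, 2, 5, 3, 4, 1]
After 9 (reverse(1, 3)): [0, 3, 5, 2, 4, 1]
After 10 (rotate_left(2, 4, k=1)): [0, 3, 2, 4, 5, 1]
After 11 (reverse(2, 4)): [0, 3, 5, 4, 2, 1]
After 12 (swap(4, 0)): [2, 3, 5, 4, 0, 1]
After 13 (swap(2, 4)): [2, 3, 0, 4, 5, 1]
After 14 (reverse(4, 5)): [2, 3, 0, 4, 1, 5]
After 15 (swap(0, 1)): [3, 2, 0, 4, 1, 5]

Answer: [3, 2, 0, 4, 1, 5]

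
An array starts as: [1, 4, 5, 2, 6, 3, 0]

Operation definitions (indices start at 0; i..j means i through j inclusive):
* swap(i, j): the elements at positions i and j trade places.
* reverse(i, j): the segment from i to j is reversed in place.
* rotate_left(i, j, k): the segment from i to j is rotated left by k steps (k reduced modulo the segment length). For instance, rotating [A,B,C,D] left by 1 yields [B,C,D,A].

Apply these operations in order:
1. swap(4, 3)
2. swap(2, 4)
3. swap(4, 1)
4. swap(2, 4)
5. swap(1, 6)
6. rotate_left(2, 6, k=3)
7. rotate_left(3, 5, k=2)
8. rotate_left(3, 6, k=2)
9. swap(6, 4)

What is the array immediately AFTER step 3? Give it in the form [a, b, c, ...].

Answer: [1, 5, 2, 6, 4, 3, 0]

Derivation:
After 1 (swap(4, 3)): [1, 4, 5, 6, 2, 3, 0]
After 2 (swap(2, 4)): [1, 4, 2, 6, 5, 3, 0]
After 3 (swap(4, 1)): [1, 5, 2, 6, 4, 3, 0]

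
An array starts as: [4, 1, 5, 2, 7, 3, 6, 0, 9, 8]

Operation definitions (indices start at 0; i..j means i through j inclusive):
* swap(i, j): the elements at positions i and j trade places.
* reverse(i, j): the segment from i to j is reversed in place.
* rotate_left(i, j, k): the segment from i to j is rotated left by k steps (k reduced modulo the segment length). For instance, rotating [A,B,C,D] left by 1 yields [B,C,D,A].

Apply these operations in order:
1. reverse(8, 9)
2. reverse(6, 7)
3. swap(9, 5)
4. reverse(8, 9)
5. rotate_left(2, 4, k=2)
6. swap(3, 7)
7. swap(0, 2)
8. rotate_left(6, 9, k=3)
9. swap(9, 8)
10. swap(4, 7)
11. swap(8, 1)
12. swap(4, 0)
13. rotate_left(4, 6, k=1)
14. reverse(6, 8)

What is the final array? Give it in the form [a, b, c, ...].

Answer: [0, 3, 4, 6, 9, 8, 1, 2, 7, 5]

Derivation:
After 1 (reverse(8, 9)): [4, 1, 5, 2, 7, 3, 6, 0, 8, 9]
After 2 (reverse(6, 7)): [4, 1, 5, 2, 7, 3, 0, 6, 8, 9]
After 3 (swap(9, 5)): [4, 1, 5, 2, 7, 9, 0, 6, 8, 3]
After 4 (reverse(8, 9)): [4, 1, 5, 2, 7, 9, 0, 6, 3, 8]
After 5 (rotate_left(2, 4, k=2)): [4, 1, 7, 5, 2, 9, 0, 6, 3, 8]
After 6 (swap(3, 7)): [4, 1, 7, 6, 2, 9, 0, 5, 3, 8]
After 7 (swap(0, 2)): [7, 1, 4, 6, 2, 9, 0, 5, 3, 8]
After 8 (rotate_left(6, 9, k=3)): [7, 1, 4, 6, 2, 9, 8, 0, 5, 3]
After 9 (swap(9, 8)): [7, 1, 4, 6, 2, 9, 8, 0, 3, 5]
After 10 (swap(4, 7)): [7, 1, 4, 6, 0, 9, 8, 2, 3, 5]
After 11 (swap(8, 1)): [7, 3, 4, 6, 0, 9, 8, 2, 1, 5]
After 12 (swap(4, 0)): [0, 3, 4, 6, 7, 9, 8, 2, 1, 5]
After 13 (rotate_left(4, 6, k=1)): [0, 3, 4, 6, 9, 8, 7, 2, 1, 5]
After 14 (reverse(6, 8)): [0, 3, 4, 6, 9, 8, 1, 2, 7, 5]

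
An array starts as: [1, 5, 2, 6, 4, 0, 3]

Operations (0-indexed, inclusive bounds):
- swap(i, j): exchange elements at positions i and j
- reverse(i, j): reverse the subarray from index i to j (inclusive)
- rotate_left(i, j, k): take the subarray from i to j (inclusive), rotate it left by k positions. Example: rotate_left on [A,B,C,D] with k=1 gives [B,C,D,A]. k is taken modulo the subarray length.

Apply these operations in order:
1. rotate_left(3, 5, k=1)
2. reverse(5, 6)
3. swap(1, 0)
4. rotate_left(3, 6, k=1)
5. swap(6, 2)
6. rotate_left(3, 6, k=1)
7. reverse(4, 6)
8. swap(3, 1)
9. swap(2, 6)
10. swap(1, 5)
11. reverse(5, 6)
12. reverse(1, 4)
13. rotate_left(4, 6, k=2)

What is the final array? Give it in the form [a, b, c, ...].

After 1 (rotate_left(3, 5, k=1)): [1, 5, 2, 4, 0, 6, 3]
After 2 (reverse(5, 6)): [1, 5, 2, 4, 0, 3, 6]
After 3 (swap(1, 0)): [5, 1, 2, 4, 0, 3, 6]
After 4 (rotate_left(3, 6, k=1)): [5, 1, 2, 0, 3, 6, 4]
After 5 (swap(6, 2)): [5, 1, 4, 0, 3, 6, 2]
After 6 (rotate_left(3, 6, k=1)): [5, 1, 4, 3, 6, 2, 0]
After 7 (reverse(4, 6)): [5, 1, 4, 3, 0, 2, 6]
After 8 (swap(3, 1)): [5, 3, 4, 1, 0, 2, 6]
After 9 (swap(2, 6)): [5, 3, 6, 1, 0, 2, 4]
After 10 (swap(1, 5)): [5, 2, 6, 1, 0, 3, 4]
After 11 (reverse(5, 6)): [5, 2, 6, 1, 0, 4, 3]
After 12 (reverse(1, 4)): [5, 0, 1, 6, 2, 4, 3]
After 13 (rotate_left(4, 6, k=2)): [5, 0, 1, 6, 3, 2, 4]

Answer: [5, 0, 1, 6, 3, 2, 4]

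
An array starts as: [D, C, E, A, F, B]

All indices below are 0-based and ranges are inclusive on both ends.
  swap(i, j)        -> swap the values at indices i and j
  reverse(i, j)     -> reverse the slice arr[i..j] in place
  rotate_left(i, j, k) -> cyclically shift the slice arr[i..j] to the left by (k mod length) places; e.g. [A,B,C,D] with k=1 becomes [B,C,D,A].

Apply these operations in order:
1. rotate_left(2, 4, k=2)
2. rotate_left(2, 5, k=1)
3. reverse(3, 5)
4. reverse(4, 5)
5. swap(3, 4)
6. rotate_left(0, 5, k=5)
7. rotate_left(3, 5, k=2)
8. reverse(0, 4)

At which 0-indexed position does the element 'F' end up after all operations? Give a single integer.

Answer: 1

Derivation:
After 1 (rotate_left(2, 4, k=2)): [D, C, F, E, A, B]
After 2 (rotate_left(2, 5, k=1)): [D, C, E, A, B, F]
After 3 (reverse(3, 5)): [D, C, E, F, B, A]
After 4 (reverse(4, 5)): [D, C, E, F, A, B]
After 5 (swap(3, 4)): [D, C, E, A, F, B]
After 6 (rotate_left(0, 5, k=5)): [B, D, C, E, A, F]
After 7 (rotate_left(3, 5, k=2)): [B, D, C, F, E, A]
After 8 (reverse(0, 4)): [E, F, C, D, B, A]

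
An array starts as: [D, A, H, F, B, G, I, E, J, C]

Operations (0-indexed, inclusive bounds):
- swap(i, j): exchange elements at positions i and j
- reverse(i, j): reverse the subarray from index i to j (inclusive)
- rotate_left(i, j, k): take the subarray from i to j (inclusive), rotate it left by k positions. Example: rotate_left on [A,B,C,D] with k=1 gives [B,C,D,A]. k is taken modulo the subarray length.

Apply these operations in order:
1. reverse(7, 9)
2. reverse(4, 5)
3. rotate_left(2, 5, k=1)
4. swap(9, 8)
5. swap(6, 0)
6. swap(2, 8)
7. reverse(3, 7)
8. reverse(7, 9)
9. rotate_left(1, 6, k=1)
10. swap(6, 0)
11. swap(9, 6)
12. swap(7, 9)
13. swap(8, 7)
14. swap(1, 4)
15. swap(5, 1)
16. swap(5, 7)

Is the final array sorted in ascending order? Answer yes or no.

Answer: yes

Derivation:
After 1 (reverse(7, 9)): [D, A, H, F, B, G, I, C, J, E]
After 2 (reverse(4, 5)): [D, A, H, F, G, B, I, C, J, E]
After 3 (rotate_left(2, 5, k=1)): [D, A, F, G, B, H, I, C, J, E]
After 4 (swap(9, 8)): [D, A, F, G, B, H, I, C, E, J]
After 5 (swap(6, 0)): [I, A, F, G, B, H, D, C, E, J]
After 6 (swap(2, 8)): [I, A, E, G, B, H, D, C, F, J]
After 7 (reverse(3, 7)): [I, A, E, C, D, H, B, G, F, J]
After 8 (reverse(7, 9)): [I, A, E, C, D, H, B, J, F, G]
After 9 (rotate_left(1, 6, k=1)): [I, E, C, D, H, B, A, J, F, G]
After 10 (swap(6, 0)): [A, E, C, D, H, B, I, J, F, G]
After 11 (swap(9, 6)): [A, E, C, D, H, B, G, J, F, I]
After 12 (swap(7, 9)): [A, E, C, D, H, B, G, I, F, J]
After 13 (swap(8, 7)): [A, E, C, D, H, B, G, F, I, J]
After 14 (swap(1, 4)): [A, H, C, D, E, B, G, F, I, J]
After 15 (swap(5, 1)): [A, B, C, D, E, H, G, F, I, J]
After 16 (swap(5, 7)): [A, B, C, D, E, F, G, H, I, J]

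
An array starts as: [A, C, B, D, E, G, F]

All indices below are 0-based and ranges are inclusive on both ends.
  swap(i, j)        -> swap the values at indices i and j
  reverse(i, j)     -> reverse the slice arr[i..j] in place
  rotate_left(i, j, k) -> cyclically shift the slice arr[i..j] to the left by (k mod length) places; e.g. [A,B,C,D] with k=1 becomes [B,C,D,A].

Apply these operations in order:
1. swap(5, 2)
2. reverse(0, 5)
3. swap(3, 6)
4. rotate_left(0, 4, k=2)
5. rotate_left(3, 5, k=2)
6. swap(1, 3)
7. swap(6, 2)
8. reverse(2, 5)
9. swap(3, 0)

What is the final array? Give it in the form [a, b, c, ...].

Answer: [B, A, E, D, F, G, C]

Derivation:
After 1 (swap(5, 2)): [A, C, G, D, E, B, F]
After 2 (reverse(0, 5)): [B, E, D, G, C, A, F]
After 3 (swap(3, 6)): [B, E, D, F, C, A, G]
After 4 (rotate_left(0, 4, k=2)): [D, F, C, B, E, A, G]
After 5 (rotate_left(3, 5, k=2)): [D, F, C, A, B, E, G]
After 6 (swap(1, 3)): [D, A, C, F, B, E, G]
After 7 (swap(6, 2)): [D, A, G, F, B, E, C]
After 8 (reverse(2, 5)): [D, A, E, B, F, G, C]
After 9 (swap(3, 0)): [B, A, E, D, F, G, C]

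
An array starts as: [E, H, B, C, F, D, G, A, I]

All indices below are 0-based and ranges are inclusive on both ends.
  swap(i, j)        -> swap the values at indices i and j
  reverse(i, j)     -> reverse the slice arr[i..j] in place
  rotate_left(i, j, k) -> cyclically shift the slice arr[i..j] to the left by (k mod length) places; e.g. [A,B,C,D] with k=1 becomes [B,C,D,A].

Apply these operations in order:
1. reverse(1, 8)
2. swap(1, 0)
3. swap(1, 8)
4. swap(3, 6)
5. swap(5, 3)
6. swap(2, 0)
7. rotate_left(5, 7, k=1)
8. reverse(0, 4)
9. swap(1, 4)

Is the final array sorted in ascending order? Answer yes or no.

After 1 (reverse(1, 8)): [E, I, A, G, D, F, C, B, H]
After 2 (swap(1, 0)): [I, E, A, G, D, F, C, B, H]
After 3 (swap(1, 8)): [I, H, A, G, D, F, C, B, E]
After 4 (swap(3, 6)): [I, H, A, C, D, F, G, B, E]
After 5 (swap(5, 3)): [I, H, A, F, D, C, G, B, E]
After 6 (swap(2, 0)): [A, H, I, F, D, C, G, B, E]
After 7 (rotate_left(5, 7, k=1)): [A, H, I, F, D, G, B, C, E]
After 8 (reverse(0, 4)): [D, F, I, H, A, G, B, C, E]
After 9 (swap(1, 4)): [D, A, I, H, F, G, B, C, E]

Answer: no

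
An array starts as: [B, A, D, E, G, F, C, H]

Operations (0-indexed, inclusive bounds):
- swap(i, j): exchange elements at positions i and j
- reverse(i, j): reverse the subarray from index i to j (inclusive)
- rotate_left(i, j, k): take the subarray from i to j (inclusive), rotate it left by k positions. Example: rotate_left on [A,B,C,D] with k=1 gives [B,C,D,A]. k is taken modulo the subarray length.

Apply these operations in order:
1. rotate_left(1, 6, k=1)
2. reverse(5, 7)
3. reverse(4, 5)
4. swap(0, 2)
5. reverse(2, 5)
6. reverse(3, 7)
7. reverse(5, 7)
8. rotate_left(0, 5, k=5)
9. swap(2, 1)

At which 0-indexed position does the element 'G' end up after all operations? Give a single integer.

After 1 (rotate_left(1, 6, k=1)): [B, D, E, G, F, C, A, H]
After 2 (reverse(5, 7)): [B, D, E, G, F, H, A, C]
After 3 (reverse(4, 5)): [B, D, E, G, H, F, A, C]
After 4 (swap(0, 2)): [E, D, B, G, H, F, A, C]
After 5 (reverse(2, 5)): [E, D, F, H, G, B, A, C]
After 6 (reverse(3, 7)): [E, D, F, C, A, B, G, H]
After 7 (reverse(5, 7)): [E, D, F, C, A, H, G, B]
After 8 (rotate_left(0, 5, k=5)): [H, E, D, F, C, A, G, B]
After 9 (swap(2, 1)): [H, D, E, F, C, A, G, B]

Answer: 6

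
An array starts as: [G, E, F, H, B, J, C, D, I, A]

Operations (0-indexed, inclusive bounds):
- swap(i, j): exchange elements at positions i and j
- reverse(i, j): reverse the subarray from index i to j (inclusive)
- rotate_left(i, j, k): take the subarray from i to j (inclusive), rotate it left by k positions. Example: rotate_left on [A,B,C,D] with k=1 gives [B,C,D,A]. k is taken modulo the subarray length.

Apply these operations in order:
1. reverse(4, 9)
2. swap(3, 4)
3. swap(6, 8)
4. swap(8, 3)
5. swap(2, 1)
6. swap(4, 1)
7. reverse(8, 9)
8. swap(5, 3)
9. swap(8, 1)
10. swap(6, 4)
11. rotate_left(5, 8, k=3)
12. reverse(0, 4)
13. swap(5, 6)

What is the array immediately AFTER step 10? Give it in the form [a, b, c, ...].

After 1 (reverse(4, 9)): [G, E, F, H, A, I, D, C, J, B]
After 2 (swap(3, 4)): [G, E, F, A, H, I, D, C, J, B]
After 3 (swap(6, 8)): [G, E, F, A, H, I, J, C, D, B]
After 4 (swap(8, 3)): [G, E, F, D, H, I, J, C, A, B]
After 5 (swap(2, 1)): [G, F, E, D, H, I, J, C, A, B]
After 6 (swap(4, 1)): [G, H, E, D, F, I, J, C, A, B]
After 7 (reverse(8, 9)): [G, H, E, D, F, I, J, C, B, A]
After 8 (swap(5, 3)): [G, H, E, I, F, D, J, C, B, A]
After 9 (swap(8, 1)): [G, B, E, I, F, D, J, C, H, A]
After 10 (swap(6, 4)): [G, B, E, I, J, D, F, C, H, A]

Answer: [G, B, E, I, J, D, F, C, H, A]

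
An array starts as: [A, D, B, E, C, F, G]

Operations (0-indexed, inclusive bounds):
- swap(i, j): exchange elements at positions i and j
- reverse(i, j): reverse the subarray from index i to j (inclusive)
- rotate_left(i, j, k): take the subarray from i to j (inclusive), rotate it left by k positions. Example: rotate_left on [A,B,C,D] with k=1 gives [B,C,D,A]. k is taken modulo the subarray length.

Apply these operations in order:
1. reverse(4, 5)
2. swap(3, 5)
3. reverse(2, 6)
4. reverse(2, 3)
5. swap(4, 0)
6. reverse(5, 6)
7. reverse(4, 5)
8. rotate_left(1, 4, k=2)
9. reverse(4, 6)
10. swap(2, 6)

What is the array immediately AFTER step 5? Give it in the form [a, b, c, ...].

Answer: [F, D, E, G, A, C, B]

Derivation:
After 1 (reverse(4, 5)): [A, D, B, E, F, C, G]
After 2 (swap(3, 5)): [A, D, B, C, F, E, G]
After 3 (reverse(2, 6)): [A, D, G, E, F, C, B]
After 4 (reverse(2, 3)): [A, D, E, G, F, C, B]
After 5 (swap(4, 0)): [F, D, E, G, A, C, B]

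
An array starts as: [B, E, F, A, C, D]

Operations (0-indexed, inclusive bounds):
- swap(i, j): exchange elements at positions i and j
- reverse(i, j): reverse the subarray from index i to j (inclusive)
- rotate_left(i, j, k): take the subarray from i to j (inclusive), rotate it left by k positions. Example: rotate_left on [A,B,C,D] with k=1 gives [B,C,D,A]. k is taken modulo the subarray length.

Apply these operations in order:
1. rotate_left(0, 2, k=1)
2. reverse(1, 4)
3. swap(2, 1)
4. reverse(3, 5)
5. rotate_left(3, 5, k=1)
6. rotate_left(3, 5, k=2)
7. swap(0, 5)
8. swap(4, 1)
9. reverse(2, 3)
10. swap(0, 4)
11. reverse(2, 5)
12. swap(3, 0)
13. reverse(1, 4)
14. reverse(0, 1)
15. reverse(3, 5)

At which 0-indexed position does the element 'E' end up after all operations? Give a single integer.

Answer: 5

Derivation:
After 1 (rotate_left(0, 2, k=1)): [E, F, B, A, C, D]
After 2 (reverse(1, 4)): [E, C, A, B, F, D]
After 3 (swap(2, 1)): [E, A, C, B, F, D]
After 4 (reverse(3, 5)): [E, A, C, D, F, B]
After 5 (rotate_left(3, 5, k=1)): [E, A, C, F, B, D]
After 6 (rotate_left(3, 5, k=2)): [E, A, C, D, F, B]
After 7 (swap(0, 5)): [B, A, C, D, F, E]
After 8 (swap(4, 1)): [B, F, C, D, A, E]
After 9 (reverse(2, 3)): [B, F, D, C, A, E]
After 10 (swap(0, 4)): [A, F, D, C, B, E]
After 11 (reverse(2, 5)): [A, F, E, B, C, D]
After 12 (swap(3, 0)): [B, F, E, A, C, D]
After 13 (reverse(1, 4)): [B, C, A, E, F, D]
After 14 (reverse(0, 1)): [C, B, A, E, F, D]
After 15 (reverse(3, 5)): [C, B, A, D, F, E]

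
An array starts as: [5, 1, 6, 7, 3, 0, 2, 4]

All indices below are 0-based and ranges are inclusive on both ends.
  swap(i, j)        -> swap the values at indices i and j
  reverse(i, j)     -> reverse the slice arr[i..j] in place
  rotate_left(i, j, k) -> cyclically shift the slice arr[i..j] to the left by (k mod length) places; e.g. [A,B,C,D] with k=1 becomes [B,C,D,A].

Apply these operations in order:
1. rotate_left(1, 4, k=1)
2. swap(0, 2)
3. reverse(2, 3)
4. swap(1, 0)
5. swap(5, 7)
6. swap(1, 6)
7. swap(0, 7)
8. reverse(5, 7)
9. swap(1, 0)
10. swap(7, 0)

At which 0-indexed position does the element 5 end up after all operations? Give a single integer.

Answer: 3

Derivation:
After 1 (rotate_left(1, 4, k=1)): [5, 6, 7, 3, 1, 0, 2, 4]
After 2 (swap(0, 2)): [7, 6, 5, 3, 1, 0, 2, 4]
After 3 (reverse(2, 3)): [7, 6, 3, 5, 1, 0, 2, 4]
After 4 (swap(1, 0)): [6, 7, 3, 5, 1, 0, 2, 4]
After 5 (swap(5, 7)): [6, 7, 3, 5, 1, 4, 2, 0]
After 6 (swap(1, 6)): [6, 2, 3, 5, 1, 4, 7, 0]
After 7 (swap(0, 7)): [0, 2, 3, 5, 1, 4, 7, 6]
After 8 (reverse(5, 7)): [0, 2, 3, 5, 1, 6, 7, 4]
After 9 (swap(1, 0)): [2, 0, 3, 5, 1, 6, 7, 4]
After 10 (swap(7, 0)): [4, 0, 3, 5, 1, 6, 7, 2]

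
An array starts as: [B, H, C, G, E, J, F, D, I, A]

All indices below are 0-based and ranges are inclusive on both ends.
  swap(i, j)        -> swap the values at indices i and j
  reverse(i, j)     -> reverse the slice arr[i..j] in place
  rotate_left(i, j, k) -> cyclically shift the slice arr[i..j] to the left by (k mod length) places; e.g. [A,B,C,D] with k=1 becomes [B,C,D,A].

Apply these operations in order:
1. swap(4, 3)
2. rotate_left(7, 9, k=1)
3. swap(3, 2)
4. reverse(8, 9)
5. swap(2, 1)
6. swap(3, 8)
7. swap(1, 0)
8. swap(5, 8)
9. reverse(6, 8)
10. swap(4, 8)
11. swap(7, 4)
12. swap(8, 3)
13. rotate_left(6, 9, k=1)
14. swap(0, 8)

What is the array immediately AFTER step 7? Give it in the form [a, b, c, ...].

Answer: [E, B, H, D, G, J, F, I, C, A]

Derivation:
After 1 (swap(4, 3)): [B, H, C, E, G, J, F, D, I, A]
After 2 (rotate_left(7, 9, k=1)): [B, H, C, E, G, J, F, I, A, D]
After 3 (swap(3, 2)): [B, H, E, C, G, J, F, I, A, D]
After 4 (reverse(8, 9)): [B, H, E, C, G, J, F, I, D, A]
After 5 (swap(2, 1)): [B, E, H, C, G, J, F, I, D, A]
After 6 (swap(3, 8)): [B, E, H, D, G, J, F, I, C, A]
After 7 (swap(1, 0)): [E, B, H, D, G, J, F, I, C, A]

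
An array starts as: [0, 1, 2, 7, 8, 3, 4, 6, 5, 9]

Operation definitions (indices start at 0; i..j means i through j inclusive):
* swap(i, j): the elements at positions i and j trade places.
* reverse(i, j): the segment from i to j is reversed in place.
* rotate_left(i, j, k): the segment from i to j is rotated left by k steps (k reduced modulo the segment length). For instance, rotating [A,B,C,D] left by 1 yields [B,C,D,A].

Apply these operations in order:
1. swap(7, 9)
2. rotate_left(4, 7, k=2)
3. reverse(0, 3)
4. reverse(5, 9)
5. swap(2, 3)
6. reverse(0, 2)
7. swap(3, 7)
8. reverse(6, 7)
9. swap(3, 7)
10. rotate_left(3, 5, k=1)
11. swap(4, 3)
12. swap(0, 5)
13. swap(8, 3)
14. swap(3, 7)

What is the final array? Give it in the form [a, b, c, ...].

Answer: [5, 2, 7, 3, 4, 0, 1, 8, 6, 9]

Derivation:
After 1 (swap(7, 9)): [0, 1, 2, 7, 8, 3, 4, 9, 5, 6]
After 2 (rotate_left(4, 7, k=2)): [0, 1, 2, 7, 4, 9, 8, 3, 5, 6]
After 3 (reverse(0, 3)): [7, 2, 1, 0, 4, 9, 8, 3, 5, 6]
After 4 (reverse(5, 9)): [7, 2, 1, 0, 4, 6, 5, 3, 8, 9]
After 5 (swap(2, 3)): [7, 2, 0, 1, 4, 6, 5, 3, 8, 9]
After 6 (reverse(0, 2)): [0, 2, 7, 1, 4, 6, 5, 3, 8, 9]
After 7 (swap(3, 7)): [0, 2, 7, 3, 4, 6, 5, 1, 8, 9]
After 8 (reverse(6, 7)): [0, 2, 7, 3, 4, 6, 1, 5, 8, 9]
After 9 (swap(3, 7)): [0, 2, 7, 5, 4, 6, 1, 3, 8, 9]
After 10 (rotate_left(3, 5, k=1)): [0, 2, 7, 4, 6, 5, 1, 3, 8, 9]
After 11 (swap(4, 3)): [0, 2, 7, 6, 4, 5, 1, 3, 8, 9]
After 12 (swap(0, 5)): [5, 2, 7, 6, 4, 0, 1, 3, 8, 9]
After 13 (swap(8, 3)): [5, 2, 7, 8, 4, 0, 1, 3, 6, 9]
After 14 (swap(3, 7)): [5, 2, 7, 3, 4, 0, 1, 8, 6, 9]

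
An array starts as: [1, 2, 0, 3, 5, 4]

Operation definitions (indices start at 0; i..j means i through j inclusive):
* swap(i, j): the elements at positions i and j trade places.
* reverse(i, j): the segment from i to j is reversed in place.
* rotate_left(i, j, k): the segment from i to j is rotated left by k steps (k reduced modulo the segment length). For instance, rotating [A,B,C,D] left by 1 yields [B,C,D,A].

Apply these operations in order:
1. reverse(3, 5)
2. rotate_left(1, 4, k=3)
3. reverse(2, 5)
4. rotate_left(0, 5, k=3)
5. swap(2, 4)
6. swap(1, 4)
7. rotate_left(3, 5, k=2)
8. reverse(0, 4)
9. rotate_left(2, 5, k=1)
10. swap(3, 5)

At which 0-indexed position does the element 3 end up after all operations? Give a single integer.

Answer: 1

Derivation:
After 1 (reverse(3, 5)): [1, 2, 0, 4, 5, 3]
After 2 (rotate_left(1, 4, k=3)): [1, 5, 2, 0, 4, 3]
After 3 (reverse(2, 5)): [1, 5, 3, 4, 0, 2]
After 4 (rotate_left(0, 5, k=3)): [4, 0, 2, 1, 5, 3]
After 5 (swap(2, 4)): [4, 0, 5, 1, 2, 3]
After 6 (swap(1, 4)): [4, 2, 5, 1, 0, 3]
After 7 (rotate_left(3, 5, k=2)): [4, 2, 5, 3, 1, 0]
After 8 (reverse(0, 4)): [1, 3, 5, 2, 4, 0]
After 9 (rotate_left(2, 5, k=1)): [1, 3, 2, 4, 0, 5]
After 10 (swap(3, 5)): [1, 3, 2, 5, 0, 4]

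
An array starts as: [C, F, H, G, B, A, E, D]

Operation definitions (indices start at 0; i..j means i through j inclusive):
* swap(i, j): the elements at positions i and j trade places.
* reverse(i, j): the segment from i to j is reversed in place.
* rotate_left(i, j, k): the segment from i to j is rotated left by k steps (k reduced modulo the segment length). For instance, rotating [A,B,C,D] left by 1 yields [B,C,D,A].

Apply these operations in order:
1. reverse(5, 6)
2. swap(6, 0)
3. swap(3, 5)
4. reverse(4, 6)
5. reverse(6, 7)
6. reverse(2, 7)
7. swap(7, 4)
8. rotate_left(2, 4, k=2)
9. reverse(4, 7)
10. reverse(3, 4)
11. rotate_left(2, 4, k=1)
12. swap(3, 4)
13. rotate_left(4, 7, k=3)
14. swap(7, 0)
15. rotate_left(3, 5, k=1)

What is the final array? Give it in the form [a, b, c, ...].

After 1 (reverse(5, 6)): [C, F, H, G, B, E, A, D]
After 2 (swap(6, 0)): [A, F, H, G, B, E, C, D]
After 3 (swap(3, 5)): [A, F, H, E, B, G, C, D]
After 4 (reverse(4, 6)): [A, F, H, E, C, G, B, D]
After 5 (reverse(6, 7)): [A, F, H, E, C, G, D, B]
After 6 (reverse(2, 7)): [A, F, B, D, G, C, E, H]
After 7 (swap(7, 4)): [A, F, B, D, H, C, E, G]
After 8 (rotate_left(2, 4, k=2)): [A, F, H, B, D, C, E, G]
After 9 (reverse(4, 7)): [A, F, H, B, G, E, C, D]
After 10 (reverse(3, 4)): [A, F, H, G, B, E, C, D]
After 11 (rotate_left(2, 4, k=1)): [A, F, G, B, H, E, C, D]
After 12 (swap(3, 4)): [A, F, G, H, B, E, C, D]
After 13 (rotate_left(4, 7, k=3)): [A, F, G, H, D, B, E, C]
After 14 (swap(7, 0)): [C, F, G, H, D, B, E, A]
After 15 (rotate_left(3, 5, k=1)): [C, F, G, D, B, H, E, A]

Answer: [C, F, G, D, B, H, E, A]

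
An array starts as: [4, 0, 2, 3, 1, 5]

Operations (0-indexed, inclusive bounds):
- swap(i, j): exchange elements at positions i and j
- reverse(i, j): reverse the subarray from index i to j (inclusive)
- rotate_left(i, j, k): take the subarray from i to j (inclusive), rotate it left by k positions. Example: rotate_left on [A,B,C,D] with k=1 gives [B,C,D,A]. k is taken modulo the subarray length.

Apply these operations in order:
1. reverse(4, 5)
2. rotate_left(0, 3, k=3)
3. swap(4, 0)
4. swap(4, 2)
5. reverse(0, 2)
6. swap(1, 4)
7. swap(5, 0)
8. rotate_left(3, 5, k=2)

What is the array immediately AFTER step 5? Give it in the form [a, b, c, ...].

Answer: [3, 4, 5, 2, 0, 1]

Derivation:
After 1 (reverse(4, 5)): [4, 0, 2, 3, 5, 1]
After 2 (rotate_left(0, 3, k=3)): [3, 4, 0, 2, 5, 1]
After 3 (swap(4, 0)): [5, 4, 0, 2, 3, 1]
After 4 (swap(4, 2)): [5, 4, 3, 2, 0, 1]
After 5 (reverse(0, 2)): [3, 4, 5, 2, 0, 1]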